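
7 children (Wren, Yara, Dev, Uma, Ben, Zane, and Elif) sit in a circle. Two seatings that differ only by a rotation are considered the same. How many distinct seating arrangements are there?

720

Fix one person's seat to break rotational symmetry; the remaining 6 people can be arranged in (6)! = 720 ways.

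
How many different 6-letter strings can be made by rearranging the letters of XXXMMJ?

The 6 letters of XXXMMJ have repeats: M appearing twice and X appearing 3 times.
Dividing 6! = 720 by 3!·2! = 12 for the repeated letters gives 60.

60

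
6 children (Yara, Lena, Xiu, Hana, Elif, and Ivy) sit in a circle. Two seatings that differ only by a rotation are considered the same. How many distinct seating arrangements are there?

120

Around a circle, 6 distinct people have 6!/6 = (5)! = 120 rotationally distinct seatings.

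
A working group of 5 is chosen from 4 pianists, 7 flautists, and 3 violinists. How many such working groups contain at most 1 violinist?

Split by how many violinists are chosen (0 through 1).
Sum: C(3,0)·C(11,5) + C(3,1)·C(11,4) = 462 + 990 = 1452.

1452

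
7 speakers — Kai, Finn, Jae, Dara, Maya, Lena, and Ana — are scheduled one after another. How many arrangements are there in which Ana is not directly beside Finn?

Of the 7! = 5040 arrangements, those with Ana and Finn adjacent number 2 × 6! = 1440 (treat the pair as a block with 2 internal orders).
Complementary counting: 5040 − 1440 = 3600.

3600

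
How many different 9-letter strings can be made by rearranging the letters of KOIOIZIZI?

3780

The 9 letters of KOIOIZIZI have repeats: I appearing 4 times, O appearing twice, and Z appearing twice.
The number of distinct arrangements is 9!/(4!·2!·2!) = 362880/96 = 3780.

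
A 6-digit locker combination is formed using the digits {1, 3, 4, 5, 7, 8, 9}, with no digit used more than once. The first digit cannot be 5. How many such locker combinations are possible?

4320

The first digit has 7−1 = 6 choices (anything except 5).
The remaining 5 digits are filled from the other 6 symbols without repetition: 6 × 5 × 4 × 3 × 2 = 720.
Total: 6 × 720 = 4320.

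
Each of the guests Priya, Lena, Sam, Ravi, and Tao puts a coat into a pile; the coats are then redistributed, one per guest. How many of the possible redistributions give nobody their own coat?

44

Count assignments avoiding every fixed point. For any j of the 5 guests fixed to their own coat, the other 5−j can be arranged in (5−j)! ways.
By inclusion–exclusion this is Σ_{j=0}^{5} (−1)^j C(5,j)·(5−j)!.
Computing: 120 − 120 + 60 − 20 + 5 − 1 = 44.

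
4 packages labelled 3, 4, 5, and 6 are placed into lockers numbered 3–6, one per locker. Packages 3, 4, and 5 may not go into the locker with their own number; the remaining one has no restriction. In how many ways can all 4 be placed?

Let Aᵢ (for i ∈ {3, 4, 5}) be the placements that put package i in its forbidden locker. Any j of these fix j positions, leaving (4−j)! ways to fill the rest, and there are C(3,j) ways to pick which j.
By inclusion–exclusion, the number of valid placements is Σ_{j=0}^{3} (−1)^j C(3,j)·(4−j)!.
Computing: 24 − 18 + 6 − 1 = 11.

11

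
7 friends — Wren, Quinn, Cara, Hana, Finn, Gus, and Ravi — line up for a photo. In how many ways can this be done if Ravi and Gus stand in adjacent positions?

1440

Glue Ravi and Gus into one block (2 internal orders), leaving 6 units to arrange in a row.
That gives 2 × 6! = 2 × 720 = 1440.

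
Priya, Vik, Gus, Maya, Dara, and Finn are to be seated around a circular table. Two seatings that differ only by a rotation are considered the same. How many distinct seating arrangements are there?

Seat Priya anywhere (absorbing the rotational symmetry), then permute the other 5: (5)! = 120.

120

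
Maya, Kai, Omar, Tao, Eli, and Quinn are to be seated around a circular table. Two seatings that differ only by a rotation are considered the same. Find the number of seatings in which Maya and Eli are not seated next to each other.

Without the restriction there are (5)! = 120 seatings.
Those with Maya next to Eli: fuse the pair into one unit and seat 5 units around a circle — 2·(4)! = 48.
Subtracting, 120 − 48 = 72.

72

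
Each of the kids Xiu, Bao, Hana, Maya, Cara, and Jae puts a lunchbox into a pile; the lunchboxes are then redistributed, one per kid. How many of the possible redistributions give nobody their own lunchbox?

This is the derangement count D_6: permutations of 6 items with no fixed point.
By inclusion–exclusion this is Σ_{j=0}^{6} (−1)^j C(6,j)·(6−j)!.
Computing: 720 − 720 + 360 − 120 + 30 − 6 + 1 = 265.

265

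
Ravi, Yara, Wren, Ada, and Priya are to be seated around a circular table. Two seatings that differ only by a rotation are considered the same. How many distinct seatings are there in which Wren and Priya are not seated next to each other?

12

All circular seatings of 5 people number (4)! = 24.
Seatings with Wren beside Priya: treat them as a block with 2 internal orders, giving 2 × (3)! = 12.
Subtracting, 24 − 12 = 12.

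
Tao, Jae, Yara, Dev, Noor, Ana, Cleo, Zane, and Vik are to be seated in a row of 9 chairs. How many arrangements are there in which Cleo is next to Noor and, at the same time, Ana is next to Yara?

Treat {Cleo,Noor} as one block (2 orders) and {Ana,Yara} as another (2 orders).
That leaves 7 units to arrange: 2 × 2 × 7! = 4 × 5040 = 20160.

20160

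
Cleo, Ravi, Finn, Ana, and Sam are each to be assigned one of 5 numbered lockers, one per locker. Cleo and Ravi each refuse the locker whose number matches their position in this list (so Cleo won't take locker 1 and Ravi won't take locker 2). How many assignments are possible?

Let Aᵢ (for i ∈ {1, 2}) be the placements that put person i in their forbidden locker. Any j of these fix j positions, leaving (5−j)! ways to fill the rest, and there are C(2,j) ways to pick which j.
By inclusion–exclusion, the number of valid placements is Σ_{j=0}^{2} (−1)^j C(2,j)·(5−j)!.
Computing: 120 − 48 + 6 = 78.

78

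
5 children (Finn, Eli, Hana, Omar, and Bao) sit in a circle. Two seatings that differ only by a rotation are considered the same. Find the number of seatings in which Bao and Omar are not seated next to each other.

12

All circular seatings of 5 people number (4)! = 24.
Seatings with Bao beside Omar: treat them as a block with 2 internal orders, giving 2 × (3)! = 12.
Subtracting, 24 − 12 = 12.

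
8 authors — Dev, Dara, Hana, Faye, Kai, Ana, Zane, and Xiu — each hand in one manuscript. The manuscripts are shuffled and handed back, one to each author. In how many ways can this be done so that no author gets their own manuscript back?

14833

Count assignments avoiding every fixed point. For any j of the 8 authors fixed to their own manuscript, the other 8−j can be arranged in (8−j)! ways.
By inclusion–exclusion this is Σ_{j=0}^{8} (−1)^j C(8,j)·(8−j)!.
Computing: 40320 − 40320 + 20160 − 6720 + 1680 − 336 + 56 − 8 + 1 = 14833.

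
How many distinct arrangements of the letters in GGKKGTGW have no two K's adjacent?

630

There are 8!/(4!·2!) = 840 arrangements of GGKKGTGW in total.
Arrangements with the K's together: treat KK as one letter, giving (7)!/(4!) = 210.
Subtracting, 840 − 210 = 630 arrangements keep the K's apart.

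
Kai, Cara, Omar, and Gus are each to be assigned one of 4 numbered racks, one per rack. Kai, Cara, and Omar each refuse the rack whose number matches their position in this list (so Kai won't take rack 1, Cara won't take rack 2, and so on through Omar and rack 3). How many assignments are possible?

Let Aᵢ (for i ∈ {1, 2, 3}) be the placements that put person i in their forbidden rack. Any j of these fix j positions, leaving (4−j)! ways to fill the rest, and there are C(3,j) ways to pick which j.
By inclusion–exclusion, the number of valid placements is Σ_{j=0}^{3} (−1)^j C(3,j)·(4−j)!.
Computing: 24 − 18 + 6 − 1 = 11.

11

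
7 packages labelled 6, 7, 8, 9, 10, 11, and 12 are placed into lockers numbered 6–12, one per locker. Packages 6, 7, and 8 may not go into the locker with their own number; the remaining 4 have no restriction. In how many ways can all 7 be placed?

Let Aᵢ (for i ∈ {6, 7, 8}) be the placements that put package i in its forbidden locker. Any j of these fix j positions, leaving (7−j)! ways to fill the rest, and there are C(3,j) ways to pick which j.
By inclusion–exclusion, the number of valid placements is Σ_{j=0}^{3} (−1)^j C(3,j)·(7−j)!.
Computing: 5040 − 2160 + 360 − 24 = 3216.

3216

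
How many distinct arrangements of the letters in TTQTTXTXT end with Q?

Fix Q in the last position and arrange the remaining 8 letters.
Those 8 letters have T appearing 6 times and X appearing twice, giving (8)!/(6!·2!) = 28.

28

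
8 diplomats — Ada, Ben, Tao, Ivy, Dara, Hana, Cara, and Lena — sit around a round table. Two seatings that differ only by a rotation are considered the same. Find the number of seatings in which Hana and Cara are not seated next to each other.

3600

Without the restriction there are (7)! = 5040 seatings.
Those with Hana next to Cara: fuse the pair into one unit and seat 7 units around a circle — 2·(6)! = 1440.
Subtracting, 5040 − 1440 = 3600.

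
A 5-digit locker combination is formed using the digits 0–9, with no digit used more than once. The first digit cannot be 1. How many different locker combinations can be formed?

The first digit has 10−1 = 9 choices (anything except 1).
The remaining 4 digits are filled from the other 9 symbols without repetition: 9 × 8 × 7 × 6 = 3024.
Total: 9 × 3024 = 27216.

27216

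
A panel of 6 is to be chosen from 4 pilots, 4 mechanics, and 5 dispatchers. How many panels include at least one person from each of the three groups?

Total 6-person selections from all 13: C(13,6) = 1716.
Selections missing a whole group: no pilots → C(9,6) = 84; no mechanics → C(9,6) = 84; no dispatchers → C(8,6) = 28.
Add back selections omitting two groups (i.e. drawn from a single group): C(4,6) + C(4,6) + C(5,6) = 0.
By inclusion–exclusion: 1716 − 196 + 0 = 1520.

1520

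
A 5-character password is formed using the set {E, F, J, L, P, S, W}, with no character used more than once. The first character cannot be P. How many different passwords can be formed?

The first character has 7−1 = 6 choices (anything except P).
The remaining 4 characters are filled from the other 6 symbols without repetition: 6 × 5 × 4 × 3 = 360.
Total: 6 × 360 = 2160.

2160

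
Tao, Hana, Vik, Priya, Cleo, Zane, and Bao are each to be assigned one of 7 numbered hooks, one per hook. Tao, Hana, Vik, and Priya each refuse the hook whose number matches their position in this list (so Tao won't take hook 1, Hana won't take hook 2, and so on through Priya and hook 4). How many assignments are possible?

Let Aᵢ (for 1 ≤ i ≤ 4) be the placements that put person i in their forbidden hook. Any j of these fix j positions, leaving (7−j)! ways to fill the rest, and there are C(4,j) ways to pick which j.
By inclusion–exclusion, the number of valid placements is Σ_{j=0}^{4} (−1)^j C(4,j)·(7−j)!.
Computing: 5040 − 2880 + 720 − 96 + 6 = 2790.

2790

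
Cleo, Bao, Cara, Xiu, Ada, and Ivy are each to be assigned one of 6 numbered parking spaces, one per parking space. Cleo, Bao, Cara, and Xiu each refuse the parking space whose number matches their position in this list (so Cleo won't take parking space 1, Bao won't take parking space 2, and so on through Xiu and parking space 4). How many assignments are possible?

Let Aᵢ (for 1 ≤ i ≤ 4) be the placements that put person i in their forbidden parking space. Any j of these fix j positions, leaving (6−j)! ways to fill the rest, and there are C(4,j) ways to pick which j.
By inclusion–exclusion, the number of valid placements is Σ_{j=0}^{4} (−1)^j C(4,j)·(6−j)!.
Computing: 720 − 480 + 144 − 24 + 2 = 362.

362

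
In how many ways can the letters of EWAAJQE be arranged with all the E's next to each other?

360

Treat the 2 copies of E as a single block. The multiset to arrange is then {EE, A, A, J, Q, W}, 6 items in all.
That gives (6)!/(2!) = 360 arrangements.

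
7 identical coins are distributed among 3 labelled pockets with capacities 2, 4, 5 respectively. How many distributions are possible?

By stars and bars, unrestricted non-negative solutions to x_1+…+x_3 = 7 number C(7+2,2) = 36.
Subtract solutions that violate a single cap (substitute x_i' = x_i − (cap_i+1)): x_1 ≥ 3 gives C(6,2) = 15; x_2 ≥ 5 gives C(4,2) = 6; x_3 ≥ 6 gives C(3,2) = 3. Together 24.
No two caps can be exceeded simultaneously, so the pair terms are all 0.
By inclusion–exclusion the count is 36 − 24 + 0 = 12.

12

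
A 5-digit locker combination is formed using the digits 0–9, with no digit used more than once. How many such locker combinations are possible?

30240

This is a permutation of 5 out of 10: P(10,5) = 10!/5!.
That product is 10 × 9 × 8 × 7 × 6 = 30240.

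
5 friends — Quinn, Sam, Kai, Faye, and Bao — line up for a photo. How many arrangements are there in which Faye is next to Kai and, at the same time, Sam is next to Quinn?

24

Treat {Faye,Kai} as one block (2 orders) and {Sam,Quinn} as another (2 orders).
That leaves 3 units to arrange: 2 × 2 × 3! = 4 × 6 = 24.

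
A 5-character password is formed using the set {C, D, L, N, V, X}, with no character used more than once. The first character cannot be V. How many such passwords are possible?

600

The first character has 6−1 = 5 choices (anything except V).
The remaining 4 characters are filled from the other 5 symbols without repetition: 5 × 4 × 3 × 2 = 120.
Total: 5 × 120 = 600.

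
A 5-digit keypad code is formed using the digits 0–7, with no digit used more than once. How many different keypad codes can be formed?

This is a permutation of 5 out of 8: P(8,5) = 8!/3!.
8 × 7 × 6 × 5 × 4 = 6720.

6720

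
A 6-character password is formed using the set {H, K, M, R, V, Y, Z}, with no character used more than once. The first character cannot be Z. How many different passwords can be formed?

The first character has 7−1 = 6 choices (anything except Z).
The remaining 5 characters are filled from the other 6 symbols without repetition: 6 × 5 × 4 × 3 × 2 = 720.
Total: 6 × 720 = 4320.

4320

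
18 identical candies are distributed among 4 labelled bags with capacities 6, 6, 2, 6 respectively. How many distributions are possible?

10

By stars and bars, unrestricted non-negative solutions to x_1+…+x_4 = 18 number C(18+3,3) = 1330.
Subtract solutions that violate a single cap (substitute x_i' = x_i − (cap_i+1)): x_1 ≥ 7 gives C(14,3) = 364; x_2 ≥ 7 gives C(14,3) = 364; x_3 ≥ 3 gives C(18,3) = 816; x_4 ≥ 7 gives C(14,3) = 364. Together 1908.
Add back pairs where two caps are both exceeded: 35 + 165 + 35 + 165 + 35 + 165 = 600.
Subtract triples: 4 + 0 + 4 + 4 = 12.
By inclusion–exclusion the count is 1330 − 1908 + 600 − 12 = 10.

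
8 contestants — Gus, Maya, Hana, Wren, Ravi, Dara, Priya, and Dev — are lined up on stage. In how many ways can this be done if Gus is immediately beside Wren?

10080

Glue Gus and Wren into one block (2 internal orders), leaving 7 units to arrange in a row.
That gives 2 × 7! = 2 × 5040 = 10080.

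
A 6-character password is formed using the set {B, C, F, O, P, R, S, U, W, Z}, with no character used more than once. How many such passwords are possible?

151200

Choose and order 6 of the 10 symbols: the first character has 10 options, the next 9, and so on down to 5.
10 × 9 × 8 × 7 × 6 × 5 = 151200.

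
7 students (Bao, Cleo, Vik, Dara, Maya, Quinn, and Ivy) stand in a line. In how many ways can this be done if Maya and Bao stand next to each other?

1440

Treat {Maya, Bao} as a single unit. There are 6 units to order, and the pair itself can be ordered 2 ways.
That gives 2 × 6! = 2 × 720 = 1440.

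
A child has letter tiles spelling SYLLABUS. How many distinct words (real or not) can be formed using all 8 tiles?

10080

The 8 letters of SYLLABUS have repeats: L appearing twice and S appearing twice.
Dividing 8! = 40320 by 2!·2! = 4 for the repeated letters gives 10080.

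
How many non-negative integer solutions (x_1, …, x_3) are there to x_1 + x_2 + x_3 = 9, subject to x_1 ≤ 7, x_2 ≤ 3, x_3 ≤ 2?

9

Without the upper bounds there are C(11,2) = 55 ways to split 9 among 3 variables.
Subtract solutions that violate a single cap (substitute x_i' = x_i − (cap_i+1)): x_1 ≥ 8 gives C(3,2) = 3; x_2 ≥ 4 gives C(7,2) = 21; x_3 ≥ 3 gives C(8,2) = 28. Together 52.
Add back pairs where two caps are both exceeded: 0 + 0 + 6 = 6.
By inclusion–exclusion the count is 55 − 52 + 6 = 9.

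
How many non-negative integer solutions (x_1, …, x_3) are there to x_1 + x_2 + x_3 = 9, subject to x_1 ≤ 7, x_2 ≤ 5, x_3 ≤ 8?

Without the upper bounds there are C(11,2) = 55 ways to split 9 among 3 variables.
Subtract solutions that violate a single cap (substitute x_i' = x_i − (cap_i+1)): x_1 ≥ 8 gives C(3,2) = 3; x_2 ≥ 6 gives C(5,2) = 10; x_3 ≥ 9 gives C(2,2) = 1. Together 14.
No two caps can be exceeded simultaneously, so the pair terms are all 0.
By inclusion–exclusion the count is 55 − 14 + 0 = 41.

41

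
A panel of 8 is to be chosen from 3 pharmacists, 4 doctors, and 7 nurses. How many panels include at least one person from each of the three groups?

Unrestricted: C(14,8) = 3003 ways to pick any 8 of the 14.
Selections missing a whole group: no pharmacists → C(11,8) = 165; no doctors → C(10,8) = 45; no nurses → C(7,8) = 0.
Add back selections omitting two groups (i.e. drawn from a single group): C(3,8) + C(4,8) + C(7,8) = 0.
By inclusion–exclusion: 3003 − 210 + 0 = 2793.

2793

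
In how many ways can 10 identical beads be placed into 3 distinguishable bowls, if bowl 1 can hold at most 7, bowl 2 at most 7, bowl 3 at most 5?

39

Without the upper bounds there are C(12,2) = 66 ways to split 10 among 3 bowls.
Subtract solutions that violate a single cap (substitute x_i' = x_i − (cap_i+1)): x_1 ≥ 8 gives C(4,2) = 6; x_2 ≥ 8 gives C(4,2) = 6; x_3 ≥ 6 gives C(6,2) = 15. Together 27.
No two caps can be exceeded simultaneously, so the pair terms are all 0.
By inclusion–exclusion the count is 66 − 27 + 0 = 39.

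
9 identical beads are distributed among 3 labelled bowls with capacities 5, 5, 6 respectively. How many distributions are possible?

29

Ignoring the caps, the number of non-negative solutions to x_1+…+x_3 = 9 is C(11,2) = 55.
Subtract solutions that violate a single cap (substitute x_i' = x_i − (cap_i+1)): x_1 ≥ 6 gives C(5,2) = 10; x_2 ≥ 6 gives C(5,2) = 10; x_3 ≥ 7 gives C(4,2) = 6. Together 26.
No two caps can be exceeded simultaneously, so the pair terms are all 0.
By inclusion–exclusion the count is 55 − 26 + 0 = 29.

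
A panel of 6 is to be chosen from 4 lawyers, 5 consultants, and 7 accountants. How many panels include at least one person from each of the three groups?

Total 6-person selections from all 16: C(16,6) = 8008.
Selections missing a whole group: no lawyers → C(12,6) = 924; no consultants → C(11,6) = 462; no accountants → C(9,6) = 84.
Add back selections omitting two groups (i.e. drawn from a single group): C(4,6) + C(5,6) + C(7,6) = 7.
By inclusion–exclusion: 8008 − 1470 + 7 = 6545.

6545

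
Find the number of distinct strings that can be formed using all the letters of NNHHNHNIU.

NNHHNHNIU has 9 letters with H appearing 3 times and N appearing 4 times.
The number of distinct arrangements is 9!/(4!·3!) = 362880/144 = 2520.

2520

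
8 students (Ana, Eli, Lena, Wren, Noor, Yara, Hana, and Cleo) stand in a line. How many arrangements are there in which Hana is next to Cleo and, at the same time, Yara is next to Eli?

2880

Treat {Hana,Cleo} as one block (2 orders) and {Yara,Eli} as another (2 orders).
That leaves 6 units to arrange: 2 × 2 × 6! = 4 × 720 = 2880.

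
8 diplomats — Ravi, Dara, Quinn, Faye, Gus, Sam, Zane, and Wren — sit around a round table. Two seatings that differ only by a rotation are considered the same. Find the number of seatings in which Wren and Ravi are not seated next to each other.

3600

Without the restriction there are (7)! = 5040 seatings.
Those with Wren next to Ravi: fuse the pair into one unit and seat 7 units around a circle — 2·(6)! = 1440.
Subtracting, 5040 − 1440 = 3600.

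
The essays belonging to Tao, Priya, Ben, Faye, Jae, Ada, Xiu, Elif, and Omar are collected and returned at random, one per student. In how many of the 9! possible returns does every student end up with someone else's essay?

133496

Count assignments avoiding every fixed point. For any j of the 9 students fixed to their own essay, the other 9−j can be arranged in (9−j)! ways.
By inclusion–exclusion this is Σ_{j=0}^{9} (−1)^j C(9,j)·(9−j)!.
Computing: 362880 − 362880 + 181440 − 60480 + 15120 − 3024 + 504 − 72 + 9 − 1 = 133496.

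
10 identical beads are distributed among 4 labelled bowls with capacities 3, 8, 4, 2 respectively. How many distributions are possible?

56

By stars and bars, unrestricted non-negative solutions to x_1+…+x_4 = 10 number C(10+3,3) = 286.
Subtract solutions that violate a single cap (substitute x_i' = x_i − (cap_i+1)): x_1 ≥ 4 gives C(9,3) = 84; x_2 ≥ 9 gives C(4,3) = 4; x_3 ≥ 5 gives C(8,3) = 56; x_4 ≥ 3 gives C(10,3) = 120. Together 264.
Add back pairs where two caps are both exceeded: 0 + 4 + 20 + 0 + 0 + 10 = 34.
By inclusion–exclusion the count is 286 − 264 + 34 = 56.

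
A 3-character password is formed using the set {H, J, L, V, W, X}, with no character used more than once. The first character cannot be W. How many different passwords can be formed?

The first character has 6−1 = 5 choices (anything except W).
The remaining 2 characters are filled from the other 5 symbols without repetition: 5 × 4 = 20.
Total: 5 × 20 = 100.

100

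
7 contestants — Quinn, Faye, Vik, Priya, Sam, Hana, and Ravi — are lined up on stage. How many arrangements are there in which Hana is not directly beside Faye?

Of the 7! = 5040 arrangements, those with Hana and Faye adjacent number 2 × 6! = 1440 (treat the pair as a block with 2 internal orders).
So 5040 − 1440 = 3600 arrangements keep them apart.

3600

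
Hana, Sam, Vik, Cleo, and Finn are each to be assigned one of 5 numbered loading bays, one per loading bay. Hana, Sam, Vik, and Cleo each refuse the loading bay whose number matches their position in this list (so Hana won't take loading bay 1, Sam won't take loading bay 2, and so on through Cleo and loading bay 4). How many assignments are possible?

53

Let Aᵢ (for 1 ≤ i ≤ 4) be the placements that put person i in their forbidden loading bay. Any j of these fix j positions, leaving (5−j)! ways to fill the rest, and there are C(4,j) ways to pick which j.
By inclusion–exclusion, the number of valid placements is Σ_{j=0}^{4} (−1)^j C(4,j)·(5−j)!.
Computing: 120 − 96 + 36 − 8 + 1 = 53.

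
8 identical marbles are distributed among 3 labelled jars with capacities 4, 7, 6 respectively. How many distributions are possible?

31

Ignoring the caps, the number of non-negative solutions to x_1+…+x_3 = 8 is C(10,2) = 45.
Subtract solutions that violate a single cap (substitute x_i' = x_i − (cap_i+1)): x_1 ≥ 5 gives C(5,2) = 10; x_2 ≥ 8 gives C(2,2) = 1; x_3 ≥ 7 gives C(3,2) = 3. Together 14.
No two caps can be exceeded simultaneously, so the pair terms are all 0.
By inclusion–exclusion the count is 45 − 14 + 0 = 31.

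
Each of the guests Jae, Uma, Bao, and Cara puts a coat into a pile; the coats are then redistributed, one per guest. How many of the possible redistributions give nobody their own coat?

9

Let Aᵢ be the assignments in which guest i gets their own coat. We want the size of the complement of A₁∪…∪A_4.
By inclusion–exclusion this is Σ_{j=0}^{4} (−1)^j C(4,j)·(4−j)!.
Computing: 24 − 24 + 12 − 4 + 1 = 9.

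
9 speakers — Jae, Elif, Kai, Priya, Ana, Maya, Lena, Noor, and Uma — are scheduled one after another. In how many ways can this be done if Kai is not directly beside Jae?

Of the 9! = 362880 arrangements, those with Kai and Jae adjacent number 2 × 8! = 80640 (treat the pair as a block with 2 internal orders).
So 362880 − 80640 = 282240 arrangements keep them apart.

282240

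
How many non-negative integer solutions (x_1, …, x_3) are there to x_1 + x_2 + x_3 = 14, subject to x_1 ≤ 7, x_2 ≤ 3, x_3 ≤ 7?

10

By stars and bars, unrestricted non-negative solutions to x_1+…+x_3 = 14 number C(14+2,2) = 120.
Subtract solutions that violate a single cap (substitute x_i' = x_i − (cap_i+1)): x_1 ≥ 8 gives C(8,2) = 28; x_2 ≥ 4 gives C(12,2) = 66; x_3 ≥ 8 gives C(8,2) = 28. Together 122.
Add back pairs where two caps are both exceeded: 6 + 0 + 6 = 12.
By inclusion–exclusion the count is 120 − 122 + 12 = 10.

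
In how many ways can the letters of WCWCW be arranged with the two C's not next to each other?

Total arrangements of WCWCW: 5!/(3!·2!) = 10.
If the two C's are adjacent, glue them into one block, leaving 4 items to arrange: (4)!/(3!) = 4 ways.
Hence 10 − 4 = 6.

6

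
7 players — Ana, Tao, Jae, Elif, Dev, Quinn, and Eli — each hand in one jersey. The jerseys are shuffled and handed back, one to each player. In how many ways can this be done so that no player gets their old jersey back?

Let Aᵢ be the assignments in which player i gets their old jersey. We want the size of the complement of A₁∪…∪A_7.
By inclusion–exclusion this is Σ_{j=0}^{7} (−1)^j C(7,j)·(7−j)!.
Computing: 5040 − 5040 + 2520 − 840 + 210 − 42 + 7 − 1 = 1854.

1854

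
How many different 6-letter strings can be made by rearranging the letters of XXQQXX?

The 6 letters of XXQQXX have repeats: Q appearing twice and X appearing 4 times.
Dividing 6! = 720 by 4!·2! = 48 for the repeated letters gives 15.

15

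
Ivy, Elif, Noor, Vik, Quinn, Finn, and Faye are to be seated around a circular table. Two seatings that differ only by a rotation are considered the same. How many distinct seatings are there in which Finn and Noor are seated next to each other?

Treat {Finn, Noor} as one unit (2 internal orders) and seat the resulting 6 units around the table: (5)! circular arrangements.
So 2 × (5)! = 2 × 120 = 240.

240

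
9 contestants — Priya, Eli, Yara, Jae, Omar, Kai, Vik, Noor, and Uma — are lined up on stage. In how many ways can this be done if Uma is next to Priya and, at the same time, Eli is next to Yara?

Treat {Uma,Priya} as one block (2 orders) and {Eli,Yara} as another (2 orders).
That leaves 7 units to arrange: 2 × 2 × 7! = 4 × 5040 = 20160.

20160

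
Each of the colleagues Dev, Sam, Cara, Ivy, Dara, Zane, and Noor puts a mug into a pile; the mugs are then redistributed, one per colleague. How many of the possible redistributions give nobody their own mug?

1854

Let Aᵢ be the assignments in which colleague i gets their own mug. We want the size of the complement of A₁∪…∪A_7.
By inclusion–exclusion this is Σ_{j=0}^{7} (−1)^j C(7,j)·(7−j)!.
Computing: 5040 − 5040 + 2520 − 840 + 210 − 42 + 7 − 1 = 1854.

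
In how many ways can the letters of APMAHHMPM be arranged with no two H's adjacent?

5880

There are 9!/(3!·2!·2!·2!) = 7560 arrangements of APMAHHMPM in total.
If the two H's are adjacent, glue them into one block, leaving 8 items to arrange: (8)!/(3!·2!·2!) = 1680 ways.
Hence 7560 − 1680 = 5880.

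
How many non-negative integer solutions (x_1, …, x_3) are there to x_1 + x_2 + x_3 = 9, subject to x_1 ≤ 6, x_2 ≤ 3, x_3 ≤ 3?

Without the upper bounds there are C(11,2) = 55 ways to split 9 among 3 variables.
Subtract solutions that violate a single cap (substitute x_i' = x_i − (cap_i+1)): x_1 ≥ 7 gives C(4,2) = 6; x_2 ≥ 4 gives C(7,2) = 21; x_3 ≥ 4 gives C(7,2) = 21. Together 48.
Add back pairs where two caps are both exceeded: 0 + 0 + 3 = 3.
By inclusion–exclusion the count is 55 − 48 + 3 = 10.

10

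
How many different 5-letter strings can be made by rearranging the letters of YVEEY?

30

The 5 letters of YVEEY have repeats: E appearing twice and Y appearing twice.
So there are 5! / (2!·2!) = 30 distinguishable arrangements.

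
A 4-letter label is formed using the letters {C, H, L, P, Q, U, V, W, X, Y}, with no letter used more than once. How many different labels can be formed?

Choose and order 4 of the 10 symbols: the first letter has 10 options, the next 9, then 8, 7.
That product is 10 × 9 × 8 × 7 = 5040.

5040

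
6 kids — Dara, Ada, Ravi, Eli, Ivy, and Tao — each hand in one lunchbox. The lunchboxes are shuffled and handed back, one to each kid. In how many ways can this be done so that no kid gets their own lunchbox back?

Let Aᵢ be the assignments in which kid i gets their own lunchbox. We want the size of the complement of A₁∪…∪A_6.
By inclusion–exclusion this is Σ_{j=0}^{6} (−1)^j C(6,j)·(6−j)!.
Computing: 720 − 720 + 360 − 120 + 30 − 6 + 1 = 265.

265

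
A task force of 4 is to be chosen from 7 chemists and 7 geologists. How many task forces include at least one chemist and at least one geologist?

Total 4-person selections from all 14: C(14,4) = 1001.
Subtract selections that omit an entire group: no chemists → C(7,4) = 35; no geologists → C(7,4) = 35.
Both groups omitted at once is impossible, so 1001 − 70 = 931.

931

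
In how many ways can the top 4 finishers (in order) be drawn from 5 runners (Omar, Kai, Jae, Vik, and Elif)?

120

This is an ordered selection of 4 from 5: P(5,4).
That gives 5 × 4 × 3 × 2 = 120.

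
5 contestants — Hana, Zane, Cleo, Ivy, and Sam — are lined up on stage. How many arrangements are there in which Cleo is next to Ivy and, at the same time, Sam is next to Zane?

24

Treat {Cleo,Ivy} as one block (2 orders) and {Sam,Zane} as another (2 orders).
That leaves 3 units to arrange: 2 × 2 × 3! = 4 × 6 = 24.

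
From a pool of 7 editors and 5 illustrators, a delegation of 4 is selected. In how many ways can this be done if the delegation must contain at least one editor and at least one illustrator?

With no constraint there are C(12,4) = 495 possible selections.
Subtract selections that omit an entire group: no editors → C(5,4) = 5; no illustrators → C(7,4) = 35.
Both groups omitted at once is impossible, so 495 − 40 = 455.

455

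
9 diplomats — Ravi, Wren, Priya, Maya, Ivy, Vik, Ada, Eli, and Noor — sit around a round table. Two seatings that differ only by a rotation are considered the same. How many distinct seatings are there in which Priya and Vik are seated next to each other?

Treat {Priya, Vik} as one unit (2 internal orders) and seat the resulting 8 units around the table: (7)! circular arrangements.
So 2 × (7)! = 2 × 5040 = 10080.

10080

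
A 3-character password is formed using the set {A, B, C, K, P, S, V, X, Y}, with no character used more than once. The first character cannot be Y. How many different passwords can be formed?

The first character has 9−1 = 8 choices (anything except Y).
The remaining 2 characters are filled from the other 8 symbols without repetition: 8 × 7 = 56.
Total: 8 × 56 = 448.

448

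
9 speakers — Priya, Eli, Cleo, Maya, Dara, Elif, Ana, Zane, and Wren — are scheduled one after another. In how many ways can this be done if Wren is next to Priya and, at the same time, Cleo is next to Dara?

20160

Treat {Wren,Priya} as one block (2 orders) and {Cleo,Dara} as another (2 orders).
That leaves 7 units to arrange: 2 × 2 × 7! = 4 × 5040 = 20160.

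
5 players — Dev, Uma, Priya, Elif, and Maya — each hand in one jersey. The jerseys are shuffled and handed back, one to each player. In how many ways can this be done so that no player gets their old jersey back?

This is the derangement count D_5: permutations of 5 items with no fixed point.
By inclusion–exclusion this is Σ_{j=0}^{5} (−1)^j C(5,j)·(5−j)!.
Computing: 120 − 120 + 60 − 20 + 5 − 1 = 44.

44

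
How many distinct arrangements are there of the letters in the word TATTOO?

TATTOO has 6 letters with O appearing twice and T appearing 3 times.
Dividing 6! = 720 by 3!·2! = 12 for the repeated letters gives 60.

60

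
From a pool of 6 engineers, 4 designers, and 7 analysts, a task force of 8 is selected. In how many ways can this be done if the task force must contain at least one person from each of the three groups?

Unrestricted: C(17,8) = 24310 ways to pick any 8 of the 17.
Subtract selections that omit an entire group: no engineers → C(11,8) = 165; no designers → C(13,8) = 1287; no analysts → C(10,8) = 45.
Add back selections omitting two groups (i.e. drawn from a single group): C(6,8) + C(4,8) + C(7,8) = 0.
By inclusion–exclusion: 24310 − 1497 + 0 = 22813.

22813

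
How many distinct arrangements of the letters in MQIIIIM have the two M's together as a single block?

Treat the 2 copies of M as a single block. The multiset to arrange is then {MM, I, I, I, I, Q}, 6 items in all.
That gives (6)!/(4!) = 30 arrangements.

30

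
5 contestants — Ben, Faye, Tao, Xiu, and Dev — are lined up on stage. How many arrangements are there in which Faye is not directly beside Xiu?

72

There are 5! = 120 arrangements in all. If Faye and Xiu are adjacent, merging them into one block gives 2·(4)! = 48 arrangements.
Complementary counting: 120 − 48 = 72.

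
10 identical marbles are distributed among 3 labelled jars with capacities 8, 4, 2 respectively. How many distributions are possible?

12

Without the upper bounds there are C(12,2) = 66 ways to split 10 among 3 jars.
Subtract solutions that violate a single cap (substitute x_i' = x_i − (cap_i+1)): x_1 ≥ 9 gives C(3,2) = 3; x_2 ≥ 5 gives C(7,2) = 21; x_3 ≥ 3 gives C(9,2) = 36. Together 60.
Add back pairs where two caps are both exceeded: 0 + 0 + 6 = 6.
By inclusion–exclusion the count is 66 − 60 + 6 = 12.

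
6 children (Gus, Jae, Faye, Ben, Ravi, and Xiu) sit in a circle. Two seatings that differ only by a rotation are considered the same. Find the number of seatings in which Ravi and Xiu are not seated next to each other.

Without the restriction there are (5)! = 120 seatings.
Seatings with Ravi beside Xiu: treat them as a block with 2 internal orders, giving 2 × (4)! = 48.
Subtracting, 120 − 48 = 72.

72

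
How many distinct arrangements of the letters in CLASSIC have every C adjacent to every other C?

Treat the 2 copies of C as a single block. The multiset to arrange is then {CC, A, I, L, S, S}, 6 items in all.
That gives (6)!/(2!) = 360 arrangements.

360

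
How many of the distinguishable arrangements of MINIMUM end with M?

Fix M in the last position and arrange the remaining 6 letters.
Those 6 letters have I appearing twice and M appearing twice, giving (6)!/(2!·2!) = 180.

180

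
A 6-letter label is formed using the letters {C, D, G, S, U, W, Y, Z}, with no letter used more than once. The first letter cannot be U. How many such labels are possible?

17640

The first letter has 8−1 = 7 choices (anything except U).
The remaining 5 letters are filled from the other 7 symbols without repetition: 7 × 6 × 5 × 4 × 3 = 2520.
Total: 7 × 2520 = 17640.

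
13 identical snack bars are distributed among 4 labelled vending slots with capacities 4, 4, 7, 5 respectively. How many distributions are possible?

96

Ignoring the caps, the number of non-negative solutions to x_1+…+x_4 = 13 is C(16,3) = 560.
Subtract solutions that violate a single cap (substitute x_i' = x_i − (cap_i+1)): x_1 ≥ 5 gives C(11,3) = 165; x_2 ≥ 5 gives C(11,3) = 165; x_3 ≥ 8 gives C(8,3) = 56; x_4 ≥ 6 gives C(10,3) = 120. Together 506.
Add back pairs where two caps are both exceeded: 20 + 1 + 10 + 1 + 10 + 0 = 42.
By inclusion–exclusion the count is 560 − 506 + 42 = 96.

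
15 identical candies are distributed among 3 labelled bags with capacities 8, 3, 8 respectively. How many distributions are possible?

Without the upper bounds there are C(17,2) = 136 ways to split 15 among 3 bags.
Subtract solutions that violate a single cap (substitute x_i' = x_i − (cap_i+1)): x_1 ≥ 9 gives C(8,2) = 28; x_2 ≥ 4 gives C(13,2) = 78; x_3 ≥ 9 gives C(8,2) = 28. Together 134.
Add back pairs where two caps are both exceeded: 6 + 0 + 6 = 12.
By inclusion–exclusion the count is 136 − 134 + 12 = 14.

14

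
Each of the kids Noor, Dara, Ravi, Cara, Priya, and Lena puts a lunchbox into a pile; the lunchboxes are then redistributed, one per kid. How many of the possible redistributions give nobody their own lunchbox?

265

Count assignments avoiding every fixed point. For any j of the 6 kids fixed to their own lunchbox, the other 6−j can be arranged in (6−j)! ways.
By inclusion–exclusion this is Σ_{j=0}^{6} (−1)^j C(6,j)·(6−j)!.
Computing: 720 − 720 + 360 − 120 + 30 − 6 + 1 = 265.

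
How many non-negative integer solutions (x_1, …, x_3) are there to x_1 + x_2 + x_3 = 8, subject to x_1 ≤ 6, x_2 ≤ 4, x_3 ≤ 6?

29

Without the upper bounds there are C(10,2) = 45 ways to split 8 among 3 variables.
Subtract solutions that violate a single cap (substitute x_i' = x_i − (cap_i+1)): x_1 ≥ 7 gives C(3,2) = 3; x_2 ≥ 5 gives C(5,2) = 10; x_3 ≥ 7 gives C(3,2) = 3. Together 16.
No two caps can be exceeded simultaneously, so the pair terms are all 0.
By inclusion–exclusion the count is 45 − 16 + 0 = 29.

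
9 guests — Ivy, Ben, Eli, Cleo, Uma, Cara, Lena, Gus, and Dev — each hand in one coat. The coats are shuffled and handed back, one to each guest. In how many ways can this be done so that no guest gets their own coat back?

133496

This is the derangement count D_9: permutations of 9 items with no fixed point.
By inclusion–exclusion this is Σ_{j=0}^{9} (−1)^j C(9,j)·(9−j)!.
Computing: 362880 − 362880 + 181440 − 60480 + 15120 − 3024 + 504 − 72 + 9 − 1 = 133496.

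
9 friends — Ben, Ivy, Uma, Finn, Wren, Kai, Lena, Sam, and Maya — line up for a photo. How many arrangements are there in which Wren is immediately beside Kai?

Place the 7 others and the Wren-Kai pair as 8 objects in a line; the pair has 2 internal arrangements.
So the count is 2·(8)! = 80640.

80640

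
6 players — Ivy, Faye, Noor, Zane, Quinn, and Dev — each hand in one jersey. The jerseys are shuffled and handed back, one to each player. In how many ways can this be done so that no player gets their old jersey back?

265

This is the derangement count D_6: permutations of 6 items with no fixed point.
By inclusion–exclusion this is Σ_{j=0}^{6} (−1)^j C(6,j)·(6−j)!.
Computing: 720 − 720 + 360 − 120 + 30 − 6 + 1 = 265.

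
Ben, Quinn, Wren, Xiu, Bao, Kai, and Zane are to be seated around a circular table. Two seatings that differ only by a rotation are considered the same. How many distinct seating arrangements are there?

720

Around a circle, 7 distinct people have 7!/7 = (6)! = 720 rotationally distinct seatings.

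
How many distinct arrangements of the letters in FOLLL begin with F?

With the first slot taken by F, it remains to arrange the other 4 letters (OLLL).
Those 4 letters have L appearing 3 times, giving (4)!/(3!) = 4.

4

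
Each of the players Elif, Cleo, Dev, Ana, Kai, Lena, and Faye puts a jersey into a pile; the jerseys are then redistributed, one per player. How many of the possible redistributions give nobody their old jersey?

Let Aᵢ be the assignments in which player i gets their old jersey. We want the size of the complement of A₁∪…∪A_7.
By inclusion–exclusion this is Σ_{j=0}^{7} (−1)^j C(7,j)·(7−j)!.
Computing: 5040 − 5040 + 2520 − 840 + 210 − 42 + 7 − 1 = 1854.

1854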